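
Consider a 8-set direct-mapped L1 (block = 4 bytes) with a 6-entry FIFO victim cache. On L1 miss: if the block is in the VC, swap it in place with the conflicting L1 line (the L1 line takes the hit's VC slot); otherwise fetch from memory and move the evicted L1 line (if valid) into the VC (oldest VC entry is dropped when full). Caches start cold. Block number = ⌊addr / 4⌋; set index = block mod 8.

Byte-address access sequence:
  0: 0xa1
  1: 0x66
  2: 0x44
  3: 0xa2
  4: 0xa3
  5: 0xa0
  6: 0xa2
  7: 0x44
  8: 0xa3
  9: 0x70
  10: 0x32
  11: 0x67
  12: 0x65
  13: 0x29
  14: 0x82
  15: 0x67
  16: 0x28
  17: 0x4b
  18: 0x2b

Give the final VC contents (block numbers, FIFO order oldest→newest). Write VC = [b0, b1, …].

VC = [17, 28, 40, 18]

#0 0xa1→b40/s0 MISS; vc=[]
#1 0x66→b25/s1 MISS; vc=[]
#2 0x44→b17/s1 MISS; vc=[25]
#3 0xa2→b40/s0 L1-HIT; vc=[25]
#4 0xa3→b40/s0 L1-HIT; vc=[25]
#5 0xa0→b40/s0 L1-HIT; vc=[25]
#6 0xa2→b40/s0 L1-HIT; vc=[25]
#7 0x44→b17/s1 L1-HIT; vc=[25]
#8 0xa3→b40/s0 L1-HIT; vc=[25]
#9 0x70→b28/s4 MISS; vc=[25]
#10 0x32→b12/s4 MISS; vc=[25,28]
#11 0x67→b25/s1 VC-HIT; vc=[17,28]
#12 0x65→b25/s1 L1-HIT; vc=[17,28]
#13 0x29→b10/s2 MISS; vc=[17,28]
#14 0x82→b32/s0 MISS; vc=[17,28,40]
#15 0x67→b25/s1 L1-HIT; vc=[17,28,40]
#16 0x28→b10/s2 L1-HIT; vc=[17,28,40]
#17 0x4b→b18/s2 MISS; vc=[17,28,40,10]
#18 0x2b→b10/s2 VC-HIT; vc=[17,28,40,18]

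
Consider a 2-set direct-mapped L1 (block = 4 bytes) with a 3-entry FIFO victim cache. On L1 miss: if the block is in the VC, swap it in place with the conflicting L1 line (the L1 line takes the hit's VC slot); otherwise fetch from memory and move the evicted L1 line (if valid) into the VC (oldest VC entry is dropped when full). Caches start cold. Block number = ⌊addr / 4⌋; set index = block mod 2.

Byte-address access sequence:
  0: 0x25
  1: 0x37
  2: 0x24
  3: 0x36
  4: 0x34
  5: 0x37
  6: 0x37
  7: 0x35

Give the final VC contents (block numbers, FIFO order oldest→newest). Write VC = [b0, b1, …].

0: 0x25 (blk 9, set 1) → MISS  vc=[]
1: 0x37 (blk 13, set 1) → MISS  vc=[9]
2: 0x24 (blk 9, set 1) → VC-HIT  vc=[13]
3: 0x36 (blk 13, set 1) → VC-HIT  vc=[9]
4: 0x34 (blk 13, set 1) → L1-HIT  vc=[9]
5: 0x37 (blk 13, set 1) → L1-HIT  vc=[9]
6: 0x37 (blk 13, set 1) → L1-HIT  vc=[9]
7: 0x35 (blk 13, set 1) → L1-HIT  vc=[9]

VC = [9]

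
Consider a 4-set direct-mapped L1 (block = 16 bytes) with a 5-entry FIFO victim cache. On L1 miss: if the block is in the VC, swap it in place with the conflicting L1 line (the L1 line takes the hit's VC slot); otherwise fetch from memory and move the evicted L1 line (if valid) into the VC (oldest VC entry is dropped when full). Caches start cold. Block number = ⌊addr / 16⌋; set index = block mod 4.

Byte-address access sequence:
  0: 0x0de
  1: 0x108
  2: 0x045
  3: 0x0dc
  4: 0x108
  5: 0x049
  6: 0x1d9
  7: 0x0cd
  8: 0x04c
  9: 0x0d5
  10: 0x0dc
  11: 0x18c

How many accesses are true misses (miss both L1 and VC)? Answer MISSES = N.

MISSES = 6

0: 0xde (blk 13, set 1) → MISS  vc=[]
1: 0x108 (blk 16, set 0) → MISS  vc=[]
2: 0x45 (blk 4, set 0) → MISS  vc=[16]
3: 0xdc (blk 13, set 1) → L1-HIT  vc=[16]
4: 0x108 (blk 16, set 0) → VC-HIT  vc=[4]
5: 0x49 (blk 4, set 0) → VC-HIT  vc=[16]
6: 0x1d9 (blk 29, set 1) → MISS  vc=[16, 13]
7: 0xcd (blk 12, set 0) → MISS  vc=[16, 13, 4]
8: 0x4c (blk 4, set 0) → VC-HIT  vc=[16, 13, 12]
9: 0xd5 (blk 13, set 1) → VC-HIT  vc=[16, 29, 12]
10: 0xdc (blk 13, set 1) → L1-HIT  vc=[16, 29, 12]
11: 0x18c (blk 24, set 0) → MISS  vc=[16, 29, 12, 4]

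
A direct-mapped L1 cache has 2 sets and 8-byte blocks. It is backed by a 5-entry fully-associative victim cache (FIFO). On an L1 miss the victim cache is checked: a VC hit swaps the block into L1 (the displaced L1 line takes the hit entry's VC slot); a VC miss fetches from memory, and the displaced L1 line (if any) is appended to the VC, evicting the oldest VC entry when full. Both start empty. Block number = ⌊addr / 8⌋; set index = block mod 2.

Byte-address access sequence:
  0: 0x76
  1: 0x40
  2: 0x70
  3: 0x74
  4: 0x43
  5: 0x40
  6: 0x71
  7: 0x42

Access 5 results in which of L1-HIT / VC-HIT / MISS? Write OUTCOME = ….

  [0] addr=0x76 blk=14 s=0: MISS | VC []
  [1] addr=0x40 blk=8 s=0: MISS | VC [14]
  [2] addr=0x70 blk=14 s=0: VC-HIT | VC [8]
  [3] addr=0x74 blk=14 s=0: L1-HIT | VC [8]
  [4] addr=0x43 blk=8 s=0: VC-HIT | VC [14]
  [5] addr=0x40 blk=8 s=0: L1-HIT | VC [14]
  [6] addr=0x71 blk=14 s=0: VC-HIT | VC [8]
  [7] addr=0x42 blk=8 s=0: VC-HIT | VC [14]

OUTCOME = L1-HIT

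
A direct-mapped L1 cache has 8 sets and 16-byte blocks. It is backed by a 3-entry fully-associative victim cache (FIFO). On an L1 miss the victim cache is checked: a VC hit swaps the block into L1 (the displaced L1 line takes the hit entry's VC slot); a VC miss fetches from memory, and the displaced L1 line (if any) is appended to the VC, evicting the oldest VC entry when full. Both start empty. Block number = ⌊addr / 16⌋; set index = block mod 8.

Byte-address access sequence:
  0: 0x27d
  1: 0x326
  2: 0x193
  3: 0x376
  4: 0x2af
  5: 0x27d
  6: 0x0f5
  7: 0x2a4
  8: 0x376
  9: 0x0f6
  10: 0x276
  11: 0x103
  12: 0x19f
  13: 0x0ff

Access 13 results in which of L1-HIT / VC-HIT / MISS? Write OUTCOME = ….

0: 0x27d (blk 39, set 7) → MISS  vc=[]
1: 0x326 (blk 50, set 2) → MISS  vc=[]
2: 0x193 (blk 25, set 1) → MISS  vc=[]
3: 0x376 (blk 55, set 7) → MISS  vc=[39]
4: 0x2af (blk 42, set 2) → MISS  vc=[39, 50]
5: 0x27d (blk 39, set 7) → VC-HIT  vc=[55, 50]
6: 0xf5 (blk 15, set 7) → MISS  vc=[55, 50, 39]
7: 0x2a4 (blk 42, set 2) → L1-HIT  vc=[55, 50, 39]
8: 0x376 (blk 55, set 7) → VC-HIT  vc=[15, 50, 39]
9: 0xf6 (blk 15, set 7) → VC-HIT  vc=[55, 50, 39]
10: 0x276 (blk 39, set 7) → VC-HIT  vc=[55, 50, 15]
11: 0x103 (blk 16, set 0) → MISS  vc=[55, 50, 15]
12: 0x19f (blk 25, set 1) → L1-HIT  vc=[55, 50, 15]
13: 0xff (blk 15, set 7) → VC-HIT  vc=[55, 50, 39]

OUTCOME = VC-HIT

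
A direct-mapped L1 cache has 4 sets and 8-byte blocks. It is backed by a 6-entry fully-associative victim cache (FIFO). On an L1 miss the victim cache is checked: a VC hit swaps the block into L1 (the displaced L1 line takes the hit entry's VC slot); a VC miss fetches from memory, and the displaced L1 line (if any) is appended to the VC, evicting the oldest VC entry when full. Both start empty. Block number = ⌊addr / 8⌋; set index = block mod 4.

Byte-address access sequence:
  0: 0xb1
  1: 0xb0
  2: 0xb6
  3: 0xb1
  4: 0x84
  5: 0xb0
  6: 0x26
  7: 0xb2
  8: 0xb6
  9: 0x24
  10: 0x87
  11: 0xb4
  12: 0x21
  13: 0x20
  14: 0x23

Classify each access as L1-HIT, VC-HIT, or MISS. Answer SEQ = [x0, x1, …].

0: 0xb1 (blk 22, set 2) → MISS  vc=[]
1: 0xb0 (blk 22, set 2) → L1-HIT  vc=[]
2: 0xb6 (blk 22, set 2) → L1-HIT  vc=[]
3: 0xb1 (blk 22, set 2) → L1-HIT  vc=[]
4: 0x84 (blk 16, set 0) → MISS  vc=[]
5: 0xb0 (blk 22, set 2) → L1-HIT  vc=[]
6: 0x26 (blk 4, set 0) → MISS  vc=[16]
7: 0xb2 (blk 22, set 2) → L1-HIT  vc=[16]
8: 0xb6 (blk 22, set 2) → L1-HIT  vc=[16]
9: 0x24 (blk 4, set 0) → L1-HIT  vc=[16]
10: 0x87 (blk 16, set 0) → VC-HIT  vc=[4]
11: 0xb4 (blk 22, set 2) → L1-HIT  vc=[4]
12: 0x21 (blk 4, set 0) → VC-HIT  vc=[16]
13: 0x20 (blk 4, set 0) → L1-HIT  vc=[16]
14: 0x23 (blk 4, set 0) → L1-HIT  vc=[16]

SEQ = [MISS, L1-HIT, L1-HIT, L1-HIT, MISS, L1-HIT, MISS, L1-HIT, L1-HIT, L1-HIT, VC-HIT, L1-HIT, VC-HIT, L1-HIT, L1-HIT]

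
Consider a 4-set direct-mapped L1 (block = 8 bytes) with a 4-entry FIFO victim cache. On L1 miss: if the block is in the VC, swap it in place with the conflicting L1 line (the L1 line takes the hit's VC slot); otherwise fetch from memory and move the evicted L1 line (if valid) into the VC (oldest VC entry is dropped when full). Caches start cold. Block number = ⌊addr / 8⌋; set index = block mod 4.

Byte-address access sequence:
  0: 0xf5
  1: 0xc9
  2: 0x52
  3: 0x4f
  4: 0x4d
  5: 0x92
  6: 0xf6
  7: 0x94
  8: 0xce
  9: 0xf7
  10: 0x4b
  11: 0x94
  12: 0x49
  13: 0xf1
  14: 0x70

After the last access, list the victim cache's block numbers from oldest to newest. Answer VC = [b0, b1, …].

  [0] addr=0xf5 blk=30 s=2: MISS | VC []
  [1] addr=0xc9 blk=25 s=1: MISS | VC []
  [2] addr=0x52 blk=10 s=2: MISS | VC [30]
  [3] addr=0x4f blk=9 s=1: MISS | VC [30, 25]
  [4] addr=0x4d blk=9 s=1: L1-HIT | VC [30, 25]
  [5] addr=0x92 blk=18 s=2: MISS | VC [30, 25, 10]
  [6] addr=0xf6 blk=30 s=2: VC-HIT | VC [18, 25, 10]
  [7] addr=0x94 blk=18 s=2: VC-HIT | VC [30, 25, 10]
  [8] addr=0xce blk=25 s=1: VC-HIT | VC [30, 9, 10]
  [9] addr=0xf7 blk=30 s=2: VC-HIT | VC [18, 9, 10]
  [10] addr=0x4b blk=9 s=1: VC-HIT | VC [18, 25, 10]
  [11] addr=0x94 blk=18 s=2: VC-HIT | VC [30, 25, 10]
  [12] addr=0x49 blk=9 s=1: L1-HIT | VC [30, 25, 10]
  [13] addr=0xf1 blk=30 s=2: VC-HIT | VC [18, 25, 10]
  [14] addr=0x70 blk=14 s=2: MISS | VC [18, 25, 10, 30]

VC = [18, 25, 10, 30]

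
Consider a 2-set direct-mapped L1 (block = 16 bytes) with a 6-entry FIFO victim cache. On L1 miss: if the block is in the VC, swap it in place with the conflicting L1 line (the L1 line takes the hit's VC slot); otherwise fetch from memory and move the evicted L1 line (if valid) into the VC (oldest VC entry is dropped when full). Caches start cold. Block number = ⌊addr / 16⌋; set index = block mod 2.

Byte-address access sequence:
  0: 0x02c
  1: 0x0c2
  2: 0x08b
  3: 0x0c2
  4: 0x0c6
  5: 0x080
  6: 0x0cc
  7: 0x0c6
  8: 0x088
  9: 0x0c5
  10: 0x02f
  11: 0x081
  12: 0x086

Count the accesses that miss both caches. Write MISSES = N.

  [0] addr=0x2c blk=2 s=0: MISS | VC []
  [1] addr=0xc2 blk=12 s=0: MISS | VC [2]
  [2] addr=0x8b blk=8 s=0: MISS | VC [2, 12]
  [3] addr=0xc2 blk=12 s=0: VC-HIT | VC [2, 8]
  [4] addr=0xc6 blk=12 s=0: L1-HIT | VC [2, 8]
  [5] addr=0x80 blk=8 s=0: VC-HIT | VC [2, 12]
  [6] addr=0xcc blk=12 s=0: VC-HIT | VC [2, 8]
  [7] addr=0xc6 blk=12 s=0: L1-HIT | VC [2, 8]
  [8] addr=0x88 blk=8 s=0: VC-HIT | VC [2, 12]
  [9] addr=0xc5 blk=12 s=0: VC-HIT | VC [2, 8]
  [10] addr=0x2f blk=2 s=0: VC-HIT | VC [12, 8]
  [11] addr=0x81 blk=8 s=0: VC-HIT | VC [12, 2]
  [12] addr=0x86 blk=8 s=0: L1-HIT | VC [12, 2]

MISSES = 3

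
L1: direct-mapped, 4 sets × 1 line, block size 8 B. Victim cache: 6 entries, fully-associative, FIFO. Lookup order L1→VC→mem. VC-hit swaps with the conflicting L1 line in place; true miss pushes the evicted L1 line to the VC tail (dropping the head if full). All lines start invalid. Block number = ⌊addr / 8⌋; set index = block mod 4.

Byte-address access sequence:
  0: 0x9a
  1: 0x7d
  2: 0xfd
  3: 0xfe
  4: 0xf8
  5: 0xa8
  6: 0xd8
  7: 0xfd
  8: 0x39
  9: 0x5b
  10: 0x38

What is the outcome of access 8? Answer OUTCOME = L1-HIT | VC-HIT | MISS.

OUTCOME = MISS

  [0] addr=0x9a blk=19 s=3: MISS | VC []
  [1] addr=0x7d blk=15 s=3: MISS | VC [19]
  [2] addr=0xfd blk=31 s=3: MISS | VC [19, 15]
  [3] addr=0xfe blk=31 s=3: L1-HIT | VC [19, 15]
  [4] addr=0xf8 blk=31 s=3: L1-HIT | VC [19, 15]
  [5] addr=0xa8 blk=21 s=1: MISS | VC [19, 15]
  [6] addr=0xd8 blk=27 s=3: MISS | VC [19, 15, 31]
  [7] addr=0xfd blk=31 s=3: VC-HIT | VC [19, 15, 27]
  [8] addr=0x39 blk=7 s=3: MISS | VC [19, 15, 27, 31]
  [9] addr=0x5b blk=11 s=3: MISS | VC [19, 15, 27, 31, 7]
  [10] addr=0x38 blk=7 s=3: VC-HIT | VC [19, 15, 27, 31, 11]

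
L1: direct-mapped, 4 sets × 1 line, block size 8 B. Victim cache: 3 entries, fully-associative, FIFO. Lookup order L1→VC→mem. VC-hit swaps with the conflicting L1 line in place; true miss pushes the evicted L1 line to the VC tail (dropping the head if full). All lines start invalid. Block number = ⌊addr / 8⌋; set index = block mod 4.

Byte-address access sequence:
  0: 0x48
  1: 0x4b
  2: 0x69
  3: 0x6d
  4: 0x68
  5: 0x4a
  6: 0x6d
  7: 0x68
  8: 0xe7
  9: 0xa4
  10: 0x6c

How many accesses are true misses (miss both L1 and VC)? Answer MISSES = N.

#0 0x48→b9/s1 MISS; vc=[]
#1 0x4b→b9/s1 L1-HIT; vc=[]
#2 0x69→b13/s1 MISS; vc=[9]
#3 0x6d→b13/s1 L1-HIT; vc=[9]
#4 0x68→b13/s1 L1-HIT; vc=[9]
#5 0x4a→b9/s1 VC-HIT; vc=[13]
#6 0x6d→b13/s1 VC-HIT; vc=[9]
#7 0x68→b13/s1 L1-HIT; vc=[9]
#8 0xe7→b28/s0 MISS; vc=[9]
#9 0xa4→b20/s0 MISS; vc=[9,28]
#10 0x6c→b13/s1 L1-HIT; vc=[9,28]

MISSES = 4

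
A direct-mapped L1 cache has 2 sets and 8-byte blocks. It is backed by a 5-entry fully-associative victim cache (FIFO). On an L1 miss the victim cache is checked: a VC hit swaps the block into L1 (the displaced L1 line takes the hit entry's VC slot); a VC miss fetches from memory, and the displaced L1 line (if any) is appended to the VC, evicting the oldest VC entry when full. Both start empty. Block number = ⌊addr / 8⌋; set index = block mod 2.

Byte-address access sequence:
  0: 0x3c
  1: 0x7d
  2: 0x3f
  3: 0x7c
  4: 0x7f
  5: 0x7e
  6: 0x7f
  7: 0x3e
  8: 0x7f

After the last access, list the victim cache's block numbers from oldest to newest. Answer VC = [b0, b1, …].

VC = [7]

#0 0x3c→b7/s1 MISS; vc=[]
#1 0x7d→b15/s1 MISS; vc=[7]
#2 0x3f→b7/s1 VC-HIT; vc=[15]
#3 0x7c→b15/s1 VC-HIT; vc=[7]
#4 0x7f→b15/s1 L1-HIT; vc=[7]
#5 0x7e→b15/s1 L1-HIT; vc=[7]
#6 0x7f→b15/s1 L1-HIT; vc=[7]
#7 0x3e→b7/s1 VC-HIT; vc=[15]
#8 0x7f→b15/s1 VC-HIT; vc=[7]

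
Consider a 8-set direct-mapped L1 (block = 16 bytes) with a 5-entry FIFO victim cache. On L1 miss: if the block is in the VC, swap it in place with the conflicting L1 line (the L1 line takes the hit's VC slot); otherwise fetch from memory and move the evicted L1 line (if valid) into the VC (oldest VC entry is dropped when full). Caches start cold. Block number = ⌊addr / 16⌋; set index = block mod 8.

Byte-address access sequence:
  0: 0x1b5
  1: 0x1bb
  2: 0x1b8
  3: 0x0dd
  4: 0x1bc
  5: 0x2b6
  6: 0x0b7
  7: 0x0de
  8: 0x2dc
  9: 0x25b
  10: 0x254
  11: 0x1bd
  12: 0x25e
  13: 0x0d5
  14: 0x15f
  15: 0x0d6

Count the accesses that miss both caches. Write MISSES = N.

  [0] addr=0x1b5 blk=27 s=3: MISS | VC []
  [1] addr=0x1bb blk=27 s=3: L1-HIT | VC []
  [2] addr=0x1b8 blk=27 s=3: L1-HIT | VC []
  [3] addr=0xdd blk=13 s=5: MISS | VC []
  [4] addr=0x1bc blk=27 s=3: L1-HIT | VC []
  [5] addr=0x2b6 blk=43 s=3: MISS | VC [27]
  [6] addr=0xb7 blk=11 s=3: MISS | VC [27, 43]
  [7] addr=0xde blk=13 s=5: L1-HIT | VC [27, 43]
  [8] addr=0x2dc blk=45 s=5: MISS | VC [27, 43, 13]
  [9] addr=0x25b blk=37 s=5: MISS | VC [27, 43, 13, 45]
  [10] addr=0x254 blk=37 s=5: L1-HIT | VC [27, 43, 13, 45]
  [11] addr=0x1bd blk=27 s=3: VC-HIT | VC [11, 43, 13, 45]
  [12] addr=0x25e blk=37 s=5: L1-HIT | VC [11, 43, 13, 45]
  [13] addr=0xd5 blk=13 s=5: VC-HIT | VC [11, 43, 37, 45]
  [14] addr=0x15f blk=21 s=5: MISS | VC [11, 43, 37, 45, 13]
  [15] addr=0xd6 blk=13 s=5: VC-HIT | VC [11, 43, 37, 45, 21]

MISSES = 7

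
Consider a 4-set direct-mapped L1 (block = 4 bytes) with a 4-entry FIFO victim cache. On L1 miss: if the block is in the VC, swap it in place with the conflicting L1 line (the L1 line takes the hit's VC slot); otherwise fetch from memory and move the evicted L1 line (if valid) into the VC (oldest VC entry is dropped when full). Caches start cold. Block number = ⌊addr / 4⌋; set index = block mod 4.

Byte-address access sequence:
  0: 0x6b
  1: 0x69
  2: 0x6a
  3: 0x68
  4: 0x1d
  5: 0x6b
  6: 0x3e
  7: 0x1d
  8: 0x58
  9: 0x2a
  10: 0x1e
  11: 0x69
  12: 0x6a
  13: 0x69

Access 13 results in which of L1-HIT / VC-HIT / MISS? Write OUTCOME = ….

#0 0x6b→b26/s2 MISS; vc=[]
#1 0x69→b26/s2 L1-HIT; vc=[]
#2 0x6a→b26/s2 L1-HIT; vc=[]
#3 0x68→b26/s2 L1-HIT; vc=[]
#4 0x1d→b7/s3 MISS; vc=[]
#5 0x6b→b26/s2 L1-HIT; vc=[]
#6 0x3e→b15/s3 MISS; vc=[7]
#7 0x1d→b7/s3 VC-HIT; vc=[15]
#8 0x58→b22/s2 MISS; vc=[15,26]
#9 0x2a→b10/s2 MISS; vc=[15,26,22]
#10 0x1e→b7/s3 L1-HIT; vc=[15,26,22]
#11 0x69→b26/s2 VC-HIT; vc=[15,10,22]
#12 0x6a→b26/s2 L1-HIT; vc=[15,10,22]
#13 0x69→b26/s2 L1-HIT; vc=[15,10,22]

OUTCOME = L1-HIT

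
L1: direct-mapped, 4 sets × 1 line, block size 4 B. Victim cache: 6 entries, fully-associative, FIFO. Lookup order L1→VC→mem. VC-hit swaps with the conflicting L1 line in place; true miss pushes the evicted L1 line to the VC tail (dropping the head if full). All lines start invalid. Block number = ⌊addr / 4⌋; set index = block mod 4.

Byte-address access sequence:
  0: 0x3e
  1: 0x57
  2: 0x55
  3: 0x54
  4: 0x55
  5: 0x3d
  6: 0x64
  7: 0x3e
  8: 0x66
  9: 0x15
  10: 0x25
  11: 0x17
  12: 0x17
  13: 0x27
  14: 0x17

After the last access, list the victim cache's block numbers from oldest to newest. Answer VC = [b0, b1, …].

  [0] addr=0x3e blk=15 s=3: MISS | VC []
  [1] addr=0x57 blk=21 s=1: MISS | VC []
  [2] addr=0x55 blk=21 s=1: L1-HIT | VC []
  [3] addr=0x54 blk=21 s=1: L1-HIT | VC []
  [4] addr=0x55 blk=21 s=1: L1-HIT | VC []
  [5] addr=0x3d blk=15 s=3: L1-HIT | VC []
  [6] addr=0x64 blk=25 s=1: MISS | VC [21]
  [7] addr=0x3e blk=15 s=3: L1-HIT | VC [21]
  [8] addr=0x66 blk=25 s=1: L1-HIT | VC [21]
  [9] addr=0x15 blk=5 s=1: MISS | VC [21, 25]
  [10] addr=0x25 blk=9 s=1: MISS | VC [21, 25, 5]
  [11] addr=0x17 blk=5 s=1: VC-HIT | VC [21, 25, 9]
  [12] addr=0x17 blk=5 s=1: L1-HIT | VC [21, 25, 9]
  [13] addr=0x27 blk=9 s=1: VC-HIT | VC [21, 25, 5]
  [14] addr=0x17 blk=5 s=1: VC-HIT | VC [21, 25, 9]

VC = [21, 25, 9]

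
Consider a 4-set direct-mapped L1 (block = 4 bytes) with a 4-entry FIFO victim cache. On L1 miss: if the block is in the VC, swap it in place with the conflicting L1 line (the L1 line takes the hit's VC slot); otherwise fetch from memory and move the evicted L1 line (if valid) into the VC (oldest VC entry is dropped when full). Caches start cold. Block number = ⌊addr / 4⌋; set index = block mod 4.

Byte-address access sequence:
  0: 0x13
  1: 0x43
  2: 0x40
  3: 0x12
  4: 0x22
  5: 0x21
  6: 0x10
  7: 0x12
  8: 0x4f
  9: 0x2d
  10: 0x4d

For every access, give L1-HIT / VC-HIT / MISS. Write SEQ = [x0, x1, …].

#0 0x13→b4/s0 MISS; vc=[]
#1 0x43→b16/s0 MISS; vc=[4]
#2 0x40→b16/s0 L1-HIT; vc=[4]
#3 0x12→b4/s0 VC-HIT; vc=[16]
#4 0x22→b8/s0 MISS; vc=[16,4]
#5 0x21→b8/s0 L1-HIT; vc=[16,4]
#6 0x10→b4/s0 VC-HIT; vc=[16,8]
#7 0x12→b4/s0 L1-HIT; vc=[16,8]
#8 0x4f→b19/s3 MISS; vc=[16,8]
#9 0x2d→b11/s3 MISS; vc=[16,8,19]
#10 0x4d→b19/s3 VC-HIT; vc=[16,8,11]

SEQ = [MISS, MISS, L1-HIT, VC-HIT, MISS, L1-HIT, VC-HIT, L1-HIT, MISS, MISS, VC-HIT]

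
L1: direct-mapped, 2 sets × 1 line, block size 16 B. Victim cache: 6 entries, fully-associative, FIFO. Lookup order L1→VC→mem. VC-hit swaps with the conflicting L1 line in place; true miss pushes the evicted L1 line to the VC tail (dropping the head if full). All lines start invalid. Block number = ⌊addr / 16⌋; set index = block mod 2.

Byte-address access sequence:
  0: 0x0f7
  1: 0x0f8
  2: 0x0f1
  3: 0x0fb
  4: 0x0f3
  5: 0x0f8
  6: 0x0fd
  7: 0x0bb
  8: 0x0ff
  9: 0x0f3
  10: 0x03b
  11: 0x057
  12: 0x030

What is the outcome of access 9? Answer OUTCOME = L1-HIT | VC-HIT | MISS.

OUTCOME = L1-HIT

  [0] addr=0xf7 blk=15 s=1: MISS | VC []
  [1] addr=0xf8 blk=15 s=1: L1-HIT | VC []
  [2] addr=0xf1 blk=15 s=1: L1-HIT | VC []
  [3] addr=0xfb blk=15 s=1: L1-HIT | VC []
  [4] addr=0xf3 blk=15 s=1: L1-HIT | VC []
  [5] addr=0xf8 blk=15 s=1: L1-HIT | VC []
  [6] addr=0xfd blk=15 s=1: L1-HIT | VC []
  [7] addr=0xbb blk=11 s=1: MISS | VC [15]
  [8] addr=0xff blk=15 s=1: VC-HIT | VC [11]
  [9] addr=0xf3 blk=15 s=1: L1-HIT | VC [11]
  [10] addr=0x3b blk=3 s=1: MISS | VC [11, 15]
  [11] addr=0x57 blk=5 s=1: MISS | VC [11, 15, 3]
  [12] addr=0x30 blk=3 s=1: VC-HIT | VC [11, 15, 5]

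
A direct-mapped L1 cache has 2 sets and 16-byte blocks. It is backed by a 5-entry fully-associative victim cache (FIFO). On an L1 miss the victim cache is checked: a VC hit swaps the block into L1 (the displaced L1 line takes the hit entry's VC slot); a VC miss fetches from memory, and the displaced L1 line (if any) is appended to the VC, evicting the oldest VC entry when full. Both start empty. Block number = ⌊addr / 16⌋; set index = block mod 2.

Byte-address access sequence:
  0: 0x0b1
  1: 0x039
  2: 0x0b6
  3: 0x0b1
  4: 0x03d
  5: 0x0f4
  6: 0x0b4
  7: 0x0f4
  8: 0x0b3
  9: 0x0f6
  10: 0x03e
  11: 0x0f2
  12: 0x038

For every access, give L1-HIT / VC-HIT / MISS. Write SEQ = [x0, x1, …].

0: 0xb1 (blk 11, set 1) → MISS  vc=[]
1: 0x39 (blk 3, set 1) → MISS  vc=[11]
2: 0xb6 (blk 11, set 1) → VC-HIT  vc=[3]
3: 0xb1 (blk 11, set 1) → L1-HIT  vc=[3]
4: 0x3d (blk 3, set 1) → VC-HIT  vc=[11]
5: 0xf4 (blk 15, set 1) → MISS  vc=[11, 3]
6: 0xb4 (blk 11, set 1) → VC-HIT  vc=[15, 3]
7: 0xf4 (blk 15, set 1) → VC-HIT  vc=[11, 3]
8: 0xb3 (blk 11, set 1) → VC-HIT  vc=[15, 3]
9: 0xf6 (blk 15, set 1) → VC-HIT  vc=[11, 3]
10: 0x3e (blk 3, set 1) → VC-HIT  vc=[11, 15]
11: 0xf2 (blk 15, set 1) → VC-HIT  vc=[11, 3]
12: 0x38 (blk 3, set 1) → VC-HIT  vc=[11, 15]

SEQ = [MISS, MISS, VC-HIT, L1-HIT, VC-HIT, MISS, VC-HIT, VC-HIT, VC-HIT, VC-HIT, VC-HIT, VC-HIT, VC-HIT]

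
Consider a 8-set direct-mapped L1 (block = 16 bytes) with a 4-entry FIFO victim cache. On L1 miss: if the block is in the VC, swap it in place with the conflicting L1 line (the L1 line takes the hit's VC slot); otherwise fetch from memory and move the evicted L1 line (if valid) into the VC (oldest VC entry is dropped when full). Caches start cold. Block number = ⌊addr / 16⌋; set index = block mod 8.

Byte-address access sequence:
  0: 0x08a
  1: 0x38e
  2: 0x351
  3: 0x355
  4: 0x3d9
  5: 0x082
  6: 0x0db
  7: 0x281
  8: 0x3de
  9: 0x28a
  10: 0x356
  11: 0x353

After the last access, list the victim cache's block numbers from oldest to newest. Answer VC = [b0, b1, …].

#0 0x8a→b8/s0 MISS; vc=[]
#1 0x38e→b56/s0 MISS; vc=[8]
#2 0x351→b53/s5 MISS; vc=[8]
#3 0x355→b53/s5 L1-HIT; vc=[8]
#4 0x3d9→b61/s5 MISS; vc=[8,53]
#5 0x82→b8/s0 VC-HIT; vc=[56,53]
#6 0xdb→b13/s5 MISS; vc=[56,53,61]
#7 0x281→b40/s0 MISS; vc=[56,53,61,8]
#8 0x3de→b61/s5 VC-HIT; vc=[56,53,13,8]
#9 0x28a→b40/s0 L1-HIT; vc=[56,53,13,8]
#10 0x356→b53/s5 VC-HIT; vc=[56,61,13,8]
#11 0x353→b53/s5 L1-HIT; vc=[56,61,13,8]

VC = [56, 61, 13, 8]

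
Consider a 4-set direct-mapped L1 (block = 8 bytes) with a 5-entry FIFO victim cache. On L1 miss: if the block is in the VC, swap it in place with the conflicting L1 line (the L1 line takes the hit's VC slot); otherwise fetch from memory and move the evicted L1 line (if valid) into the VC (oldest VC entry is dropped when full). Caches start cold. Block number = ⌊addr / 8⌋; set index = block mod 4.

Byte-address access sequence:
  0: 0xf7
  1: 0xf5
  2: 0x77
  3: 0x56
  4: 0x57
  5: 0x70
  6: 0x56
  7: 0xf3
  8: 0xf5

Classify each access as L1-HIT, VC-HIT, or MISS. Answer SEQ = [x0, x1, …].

0: 0xf7 (blk 30, set 2) → MISS  vc=[]
1: 0xf5 (blk 30, set 2) → L1-HIT  vc=[]
2: 0x77 (blk 14, set 2) → MISS  vc=[30]
3: 0x56 (blk 10, set 2) → MISS  vc=[30, 14]
4: 0x57 (blk 10, set 2) → L1-HIT  vc=[30, 14]
5: 0x70 (blk 14, set 2) → VC-HIT  vc=[30, 10]
6: 0x56 (blk 10, set 2) → VC-HIT  vc=[30, 14]
7: 0xf3 (blk 30, set 2) → VC-HIT  vc=[10, 14]
8: 0xf5 (blk 30, set 2) → L1-HIT  vc=[10, 14]

SEQ = [MISS, L1-HIT, MISS, MISS, L1-HIT, VC-HIT, VC-HIT, VC-HIT, L1-HIT]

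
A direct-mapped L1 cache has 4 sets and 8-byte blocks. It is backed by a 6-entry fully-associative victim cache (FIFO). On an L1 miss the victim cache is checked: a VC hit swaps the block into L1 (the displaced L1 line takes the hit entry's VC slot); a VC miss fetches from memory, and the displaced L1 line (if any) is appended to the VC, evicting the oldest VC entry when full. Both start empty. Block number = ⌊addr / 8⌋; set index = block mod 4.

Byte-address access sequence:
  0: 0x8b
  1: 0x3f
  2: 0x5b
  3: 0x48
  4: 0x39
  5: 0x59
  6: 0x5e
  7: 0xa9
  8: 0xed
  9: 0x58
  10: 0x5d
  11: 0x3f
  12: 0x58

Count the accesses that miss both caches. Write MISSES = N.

  [0] addr=0x8b blk=17 s=1: MISS | VC []
  [1] addr=0x3f blk=7 s=3: MISS | VC []
  [2] addr=0x5b blk=11 s=3: MISS | VC [7]
  [3] addr=0x48 blk=9 s=1: MISS | VC [7, 17]
  [4] addr=0x39 blk=7 s=3: VC-HIT | VC [11, 17]
  [5] addr=0x59 blk=11 s=3: VC-HIT | VC [7, 17]
  [6] addr=0x5e blk=11 s=3: L1-HIT | VC [7, 17]
  [7] addr=0xa9 blk=21 s=1: MISS | VC [7, 17, 9]
  [8] addr=0xed blk=29 s=1: MISS | VC [7, 17, 9, 21]
  [9] addr=0x58 blk=11 s=3: L1-HIT | VC [7, 17, 9, 21]
  [10] addr=0x5d blk=11 s=3: L1-HIT | VC [7, 17, 9, 21]
  [11] addr=0x3f blk=7 s=3: VC-HIT | VC [11, 17, 9, 21]
  [12] addr=0x58 blk=11 s=3: VC-HIT | VC [7, 17, 9, 21]

MISSES = 6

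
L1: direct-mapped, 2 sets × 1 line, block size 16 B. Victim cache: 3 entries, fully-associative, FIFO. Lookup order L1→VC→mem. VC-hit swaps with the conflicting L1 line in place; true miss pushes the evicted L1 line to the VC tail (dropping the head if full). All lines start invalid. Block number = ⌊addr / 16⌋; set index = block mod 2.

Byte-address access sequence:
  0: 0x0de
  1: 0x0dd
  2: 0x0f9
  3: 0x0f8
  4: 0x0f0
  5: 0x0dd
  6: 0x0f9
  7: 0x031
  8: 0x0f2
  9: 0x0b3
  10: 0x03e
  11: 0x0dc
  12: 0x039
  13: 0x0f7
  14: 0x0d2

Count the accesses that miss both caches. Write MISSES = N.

MISSES = 4

0: 0xde (blk 13, set 1) → MISS  vc=[]
1: 0xdd (blk 13, set 1) → L1-HIT  vc=[]
2: 0xf9 (blk 15, set 1) → MISS  vc=[13]
3: 0xf8 (blk 15, set 1) → L1-HIT  vc=[13]
4: 0xf0 (blk 15, set 1) → L1-HIT  vc=[13]
5: 0xdd (blk 13, set 1) → VC-HIT  vc=[15]
6: 0xf9 (blk 15, set 1) → VC-HIT  vc=[13]
7: 0x31 (blk 3, set 1) → MISS  vc=[13, 15]
8: 0xf2 (blk 15, set 1) → VC-HIT  vc=[13, 3]
9: 0xb3 (blk 11, set 1) → MISS  vc=[13, 3, 15]
10: 0x3e (blk 3, set 1) → VC-HIT  vc=[13, 11, 15]
11: 0xdc (blk 13, set 1) → VC-HIT  vc=[3, 11, 15]
12: 0x39 (blk 3, set 1) → VC-HIT  vc=[13, 11, 15]
13: 0xf7 (blk 15, set 1) → VC-HIT  vc=[13, 11, 3]
14: 0xd2 (blk 13, set 1) → VC-HIT  vc=[15, 11, 3]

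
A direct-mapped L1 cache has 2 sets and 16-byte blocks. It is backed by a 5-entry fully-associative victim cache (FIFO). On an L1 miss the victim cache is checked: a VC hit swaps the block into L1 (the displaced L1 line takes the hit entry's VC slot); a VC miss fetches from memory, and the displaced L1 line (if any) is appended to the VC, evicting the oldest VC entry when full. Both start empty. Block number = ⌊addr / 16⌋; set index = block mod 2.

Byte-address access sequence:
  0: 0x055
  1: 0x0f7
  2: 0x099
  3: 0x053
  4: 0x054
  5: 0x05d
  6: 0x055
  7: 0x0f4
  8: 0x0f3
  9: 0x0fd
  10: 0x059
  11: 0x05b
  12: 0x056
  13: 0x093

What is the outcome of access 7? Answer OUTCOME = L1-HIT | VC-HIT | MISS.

OUTCOME = VC-HIT

  [0] addr=0x55 blk=5 s=1: MISS | VC []
  [1] addr=0xf7 blk=15 s=1: MISS | VC [5]
  [2] addr=0x99 blk=9 s=1: MISS | VC [5, 15]
  [3] addr=0x53 blk=5 s=1: VC-HIT | VC [9, 15]
  [4] addr=0x54 blk=5 s=1: L1-HIT | VC [9, 15]
  [5] addr=0x5d blk=5 s=1: L1-HIT | VC [9, 15]
  [6] addr=0x55 blk=5 s=1: L1-HIT | VC [9, 15]
  [7] addr=0xf4 blk=15 s=1: VC-HIT | VC [9, 5]
  [8] addr=0xf3 blk=15 s=1: L1-HIT | VC [9, 5]
  [9] addr=0xfd blk=15 s=1: L1-HIT | VC [9, 5]
  [10] addr=0x59 blk=5 s=1: VC-HIT | VC [9, 15]
  [11] addr=0x5b blk=5 s=1: L1-HIT | VC [9, 15]
  [12] addr=0x56 blk=5 s=1: L1-HIT | VC [9, 15]
  [13] addr=0x93 blk=9 s=1: VC-HIT | VC [5, 15]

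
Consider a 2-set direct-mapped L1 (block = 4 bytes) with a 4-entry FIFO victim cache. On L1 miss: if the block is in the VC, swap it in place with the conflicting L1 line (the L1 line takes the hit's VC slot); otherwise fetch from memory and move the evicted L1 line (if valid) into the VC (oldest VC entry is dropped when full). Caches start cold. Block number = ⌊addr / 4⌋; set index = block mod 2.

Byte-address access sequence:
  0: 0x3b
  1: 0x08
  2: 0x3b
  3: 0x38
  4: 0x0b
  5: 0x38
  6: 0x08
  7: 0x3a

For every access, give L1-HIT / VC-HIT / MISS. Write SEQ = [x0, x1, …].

  [0] addr=0x3b blk=14 s=0: MISS | VC []
  [1] addr=0x8 blk=2 s=0: MISS | VC [14]
  [2] addr=0x3b blk=14 s=0: VC-HIT | VC [2]
  [3] addr=0x38 blk=14 s=0: L1-HIT | VC [2]
  [4] addr=0xb blk=2 s=0: VC-HIT | VC [14]
  [5] addr=0x38 blk=14 s=0: VC-HIT | VC [2]
  [6] addr=0x8 blk=2 s=0: VC-HIT | VC [14]
  [7] addr=0x3a blk=14 s=0: VC-HIT | VC [2]

SEQ = [MISS, MISS, VC-HIT, L1-HIT, VC-HIT, VC-HIT, VC-HIT, VC-HIT]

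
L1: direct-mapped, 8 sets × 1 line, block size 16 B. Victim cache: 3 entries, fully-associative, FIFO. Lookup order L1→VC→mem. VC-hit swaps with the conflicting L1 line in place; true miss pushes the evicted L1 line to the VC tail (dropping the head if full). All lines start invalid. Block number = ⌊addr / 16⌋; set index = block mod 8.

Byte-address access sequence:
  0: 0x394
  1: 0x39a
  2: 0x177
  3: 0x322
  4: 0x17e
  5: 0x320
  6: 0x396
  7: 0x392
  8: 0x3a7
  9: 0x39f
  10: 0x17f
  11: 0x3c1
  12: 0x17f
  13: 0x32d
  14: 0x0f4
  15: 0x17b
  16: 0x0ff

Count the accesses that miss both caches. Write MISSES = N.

MISSES = 6

  [0] addr=0x394 blk=57 s=1: MISS | VC []
  [1] addr=0x39a blk=57 s=1: L1-HIT | VC []
  [2] addr=0x177 blk=23 s=7: MISS | VC []
  [3] addr=0x322 blk=50 s=2: MISS | VC []
  [4] addr=0x17e blk=23 s=7: L1-HIT | VC []
  [5] addr=0x320 blk=50 s=2: L1-HIT | VC []
  [6] addr=0x396 blk=57 s=1: L1-HIT | VC []
  [7] addr=0x392 blk=57 s=1: L1-HIT | VC []
  [8] addr=0x3a7 blk=58 s=2: MISS | VC [50]
  [9] addr=0x39f blk=57 s=1: L1-HIT | VC [50]
  [10] addr=0x17f blk=23 s=7: L1-HIT | VC [50]
  [11] addr=0x3c1 blk=60 s=4: MISS | VC [50]
  [12] addr=0x17f blk=23 s=7: L1-HIT | VC [50]
  [13] addr=0x32d blk=50 s=2: VC-HIT | VC [58]
  [14] addr=0xf4 blk=15 s=7: MISS | VC [58, 23]
  [15] addr=0x17b blk=23 s=7: VC-HIT | VC [58, 15]
  [16] addr=0xff blk=15 s=7: VC-HIT | VC [58, 23]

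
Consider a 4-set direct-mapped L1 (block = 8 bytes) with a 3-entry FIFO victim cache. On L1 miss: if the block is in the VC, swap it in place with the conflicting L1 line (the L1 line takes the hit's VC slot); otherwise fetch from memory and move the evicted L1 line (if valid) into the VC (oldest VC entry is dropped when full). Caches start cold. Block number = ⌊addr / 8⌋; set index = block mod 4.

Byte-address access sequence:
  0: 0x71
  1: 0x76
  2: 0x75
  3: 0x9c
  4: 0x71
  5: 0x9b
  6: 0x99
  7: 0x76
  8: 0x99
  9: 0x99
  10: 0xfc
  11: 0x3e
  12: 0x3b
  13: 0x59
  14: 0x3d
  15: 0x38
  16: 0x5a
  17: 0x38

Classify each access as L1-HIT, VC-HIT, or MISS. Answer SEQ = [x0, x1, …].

SEQ = [MISS, L1-HIT, L1-HIT, MISS, L1-HIT, L1-HIT, L1-HIT, L1-HIT, L1-HIT, L1-HIT, MISS, MISS, L1-HIT, MISS, VC-HIT, L1-HIT, VC-HIT, VC-HIT]

0: 0x71 (blk 14, set 2) → MISS  vc=[]
1: 0x76 (blk 14, set 2) → L1-HIT  vc=[]
2: 0x75 (blk 14, set 2) → L1-HIT  vc=[]
3: 0x9c (blk 19, set 3) → MISS  vc=[]
4: 0x71 (blk 14, set 2) → L1-HIT  vc=[]
5: 0x9b (blk 19, set 3) → L1-HIT  vc=[]
6: 0x99 (blk 19, set 3) → L1-HIT  vc=[]
7: 0x76 (blk 14, set 2) → L1-HIT  vc=[]
8: 0x99 (blk 19, set 3) → L1-HIT  vc=[]
9: 0x99 (blk 19, set 3) → L1-HIT  vc=[]
10: 0xfc (blk 31, set 3) → MISS  vc=[19]
11: 0x3e (blk 7, set 3) → MISS  vc=[19, 31]
12: 0x3b (blk 7, set 3) → L1-HIT  vc=[19, 31]
13: 0x59 (blk 11, set 3) → MISS  vc=[19, 31, 7]
14: 0x3d (blk 7, set 3) → VC-HIT  vc=[19, 31, 11]
15: 0x38 (blk 7, set 3) → L1-HIT  vc=[19, 31, 11]
16: 0x5a (blk 11, set 3) → VC-HIT  vc=[19, 31, 7]
17: 0x38 (blk 7, set 3) → VC-HIT  vc=[19, 31, 11]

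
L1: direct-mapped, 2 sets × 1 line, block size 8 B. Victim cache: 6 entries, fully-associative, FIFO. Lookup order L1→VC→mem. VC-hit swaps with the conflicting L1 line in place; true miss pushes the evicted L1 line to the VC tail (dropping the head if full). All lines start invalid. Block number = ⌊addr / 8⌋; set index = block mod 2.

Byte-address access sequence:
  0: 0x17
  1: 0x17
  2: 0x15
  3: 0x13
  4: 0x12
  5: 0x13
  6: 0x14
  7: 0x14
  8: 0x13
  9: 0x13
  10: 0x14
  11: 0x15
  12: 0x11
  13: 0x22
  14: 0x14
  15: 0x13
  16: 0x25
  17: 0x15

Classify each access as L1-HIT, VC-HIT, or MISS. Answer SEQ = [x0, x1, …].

#0 0x17→b2/s0 MISS; vc=[]
#1 0x17→b2/s0 L1-HIT; vc=[]
#2 0x15→b2/s0 L1-HIT; vc=[]
#3 0x13→b2/s0 L1-HIT; vc=[]
#4 0x12→b2/s0 L1-HIT; vc=[]
#5 0x13→b2/s0 L1-HIT; vc=[]
#6 0x14→b2/s0 L1-HIT; vc=[]
#7 0x14→b2/s0 L1-HIT; vc=[]
#8 0x13→b2/s0 L1-HIT; vc=[]
#9 0x13→b2/s0 L1-HIT; vc=[]
#10 0x14→b2/s0 L1-HIT; vc=[]
#11 0x15→b2/s0 L1-HIT; vc=[]
#12 0x11→b2/s0 L1-HIT; vc=[]
#13 0x22→b4/s0 MISS; vc=[2]
#14 0x14→b2/s0 VC-HIT; vc=[4]
#15 0x13→b2/s0 L1-HIT; vc=[4]
#16 0x25→b4/s0 VC-HIT; vc=[2]
#17 0x15→b2/s0 VC-HIT; vc=[4]

SEQ = [MISS, L1-HIT, L1-HIT, L1-HIT, L1-HIT, L1-HIT, L1-HIT, L1-HIT, L1-HIT, L1-HIT, L1-HIT, L1-HIT, L1-HIT, MISS, VC-HIT, L1-HIT, VC-HIT, VC-HIT]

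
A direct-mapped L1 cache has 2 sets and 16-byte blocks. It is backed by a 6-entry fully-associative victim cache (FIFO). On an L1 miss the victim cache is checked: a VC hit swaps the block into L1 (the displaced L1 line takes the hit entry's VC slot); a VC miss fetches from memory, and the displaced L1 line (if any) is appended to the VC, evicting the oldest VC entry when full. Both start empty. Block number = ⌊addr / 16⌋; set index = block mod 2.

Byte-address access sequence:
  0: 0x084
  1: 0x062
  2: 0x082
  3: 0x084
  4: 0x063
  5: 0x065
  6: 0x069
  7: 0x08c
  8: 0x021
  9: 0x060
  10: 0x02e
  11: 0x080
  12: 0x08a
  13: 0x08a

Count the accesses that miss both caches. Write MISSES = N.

MISSES = 3

#0 0x84→b8/s0 MISS; vc=[]
#1 0x62→b6/s0 MISS; vc=[8]
#2 0x82→b8/s0 VC-HIT; vc=[6]
#3 0x84→b8/s0 L1-HIT; vc=[6]
#4 0x63→b6/s0 VC-HIT; vc=[8]
#5 0x65→b6/s0 L1-HIT; vc=[8]
#6 0x69→b6/s0 L1-HIT; vc=[8]
#7 0x8c→b8/s0 VC-HIT; vc=[6]
#8 0x21→b2/s0 MISS; vc=[6,8]
#9 0x60→b6/s0 VC-HIT; vc=[2,8]
#10 0x2e→b2/s0 VC-HIT; vc=[6,8]
#11 0x80→b8/s0 VC-HIT; vc=[6,2]
#12 0x8a→b8/s0 L1-HIT; vc=[6,2]
#13 0x8a→b8/s0 L1-HIT; vc=[6,2]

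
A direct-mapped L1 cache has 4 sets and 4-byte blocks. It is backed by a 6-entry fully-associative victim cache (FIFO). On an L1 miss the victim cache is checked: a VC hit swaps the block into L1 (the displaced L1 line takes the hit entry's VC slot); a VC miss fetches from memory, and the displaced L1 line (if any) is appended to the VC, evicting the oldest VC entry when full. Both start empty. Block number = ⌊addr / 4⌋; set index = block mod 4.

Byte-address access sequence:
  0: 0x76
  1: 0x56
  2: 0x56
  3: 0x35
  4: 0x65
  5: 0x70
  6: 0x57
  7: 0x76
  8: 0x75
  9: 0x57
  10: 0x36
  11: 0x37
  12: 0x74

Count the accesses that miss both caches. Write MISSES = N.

  [0] addr=0x76 blk=29 s=1: MISS | VC []
  [1] addr=0x56 blk=21 s=1: MISS | VC [29]
  [2] addr=0x56 blk=21 s=1: L1-HIT | VC [29]
  [3] addr=0x35 blk=13 s=1: MISS | VC [29, 21]
  [4] addr=0x65 blk=25 s=1: MISS | VC [29, 21, 13]
  [5] addr=0x70 blk=28 s=0: MISS | VC [29, 21, 13]
  [6] addr=0x57 blk=21 s=1: VC-HIT | VC [29, 25, 13]
  [7] addr=0x76 blk=29 s=1: VC-HIT | VC [21, 25, 13]
  [8] addr=0x75 blk=29 s=1: L1-HIT | VC [21, 25, 13]
  [9] addr=0x57 blk=21 s=1: VC-HIT | VC [29, 25, 13]
  [10] addr=0x36 blk=13 s=1: VC-HIT | VC [29, 25, 21]
  [11] addr=0x37 blk=13 s=1: L1-HIT | VC [29, 25, 21]
  [12] addr=0x74 blk=29 s=1: VC-HIT | VC [13, 25, 21]

MISSES = 5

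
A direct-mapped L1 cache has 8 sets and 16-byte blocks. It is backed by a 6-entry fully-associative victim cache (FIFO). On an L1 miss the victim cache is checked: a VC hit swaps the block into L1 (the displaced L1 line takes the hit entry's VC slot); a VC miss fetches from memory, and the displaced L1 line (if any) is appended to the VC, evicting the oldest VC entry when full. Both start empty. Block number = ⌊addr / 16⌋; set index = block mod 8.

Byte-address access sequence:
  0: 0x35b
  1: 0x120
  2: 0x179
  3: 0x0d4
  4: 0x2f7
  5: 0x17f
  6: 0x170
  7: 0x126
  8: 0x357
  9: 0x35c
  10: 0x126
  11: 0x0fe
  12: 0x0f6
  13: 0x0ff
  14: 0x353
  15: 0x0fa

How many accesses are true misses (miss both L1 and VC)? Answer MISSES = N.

MISSES = 6

0: 0x35b (blk 53, set 5) → MISS  vc=[]
1: 0x120 (blk 18, set 2) → MISS  vc=[]
2: 0x179 (blk 23, set 7) → MISS  vc=[]
3: 0xd4 (blk 13, set 5) → MISS  vc=[53]
4: 0x2f7 (blk 47, set 7) → MISS  vc=[53, 23]
5: 0x17f (blk 23, set 7) → VC-HIT  vc=[53, 47]
6: 0x170 (blk 23, set 7) → L1-HIT  vc=[53, 47]
7: 0x126 (blk 18, set 2) → L1-HIT  vc=[53, 47]
8: 0x357 (blk 53, set 5) → VC-HIT  vc=[13, 47]
9: 0x35c (blk 53, set 5) → L1-HIT  vc=[13, 47]
10: 0x126 (blk 18, set 2) → L1-HIT  vc=[13, 47]
11: 0xfe (blk 15, set 7) → MISS  vc=[13, 47, 23]
12: 0xf6 (blk 15, set 7) → L1-HIT  vc=[13, 47, 23]
13: 0xff (blk 15, set 7) → L1-HIT  vc=[13, 47, 23]
14: 0x353 (blk 53, set 5) → L1-HIT  vc=[13, 47, 23]
15: 0xfa (blk 15, set 7) → L1-HIT  vc=[13, 47, 23]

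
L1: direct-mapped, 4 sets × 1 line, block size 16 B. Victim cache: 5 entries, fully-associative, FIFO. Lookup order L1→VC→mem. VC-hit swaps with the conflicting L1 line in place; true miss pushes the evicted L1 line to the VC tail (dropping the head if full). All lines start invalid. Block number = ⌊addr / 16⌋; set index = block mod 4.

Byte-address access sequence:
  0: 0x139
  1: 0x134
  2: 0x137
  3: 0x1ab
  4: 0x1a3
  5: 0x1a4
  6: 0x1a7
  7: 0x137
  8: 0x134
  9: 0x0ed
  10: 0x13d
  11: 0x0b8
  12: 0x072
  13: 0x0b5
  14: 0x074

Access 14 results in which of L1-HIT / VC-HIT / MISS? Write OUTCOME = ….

0: 0x139 (blk 19, set 3) → MISS  vc=[]
1: 0x134 (blk 19, set 3) → L1-HIT  vc=[]
2: 0x137 (blk 19, set 3) → L1-HIT  vc=[]
3: 0x1ab (blk 26, set 2) → MISS  vc=[]
4: 0x1a3 (blk 26, set 2) → L1-HIT  vc=[]
5: 0x1a4 (blk 26, set 2) → L1-HIT  vc=[]
6: 0x1a7 (blk 26, set 2) → L1-HIT  vc=[]
7: 0x137 (blk 19, set 3) → L1-HIT  vc=[]
8: 0x134 (blk 19, set 3) → L1-HIT  vc=[]
9: 0xed (blk 14, set 2) → MISS  vc=[26]
10: 0x13d (blk 19, set 3) → L1-HIT  vc=[26]
11: 0xb8 (blk 11, set 3) → MISS  vc=[26, 19]
12: 0x72 (blk 7, set 3) → MISS  vc=[26, 19, 11]
13: 0xb5 (blk 11, set 3) → VC-HIT  vc=[26, 19, 7]
14: 0x74 (blk 7, set 3) → VC-HIT  vc=[26, 19, 11]

OUTCOME = VC-HIT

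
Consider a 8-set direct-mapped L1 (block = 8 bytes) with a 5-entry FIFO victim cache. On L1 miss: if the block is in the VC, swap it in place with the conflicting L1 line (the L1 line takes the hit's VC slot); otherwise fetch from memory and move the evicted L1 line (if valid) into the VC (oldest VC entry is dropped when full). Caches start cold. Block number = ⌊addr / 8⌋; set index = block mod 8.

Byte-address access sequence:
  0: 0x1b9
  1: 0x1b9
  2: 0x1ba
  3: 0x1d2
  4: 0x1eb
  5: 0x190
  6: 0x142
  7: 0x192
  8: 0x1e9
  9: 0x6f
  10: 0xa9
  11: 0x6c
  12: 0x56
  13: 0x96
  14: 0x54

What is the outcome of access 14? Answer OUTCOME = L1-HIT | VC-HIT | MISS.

0: 0x1b9 (blk 55, set 7) → MISS  vc=[]
1: 0x1b9 (blk 55, set 7) → L1-HIT  vc=[]
2: 0x1ba (blk 55, set 7) → L1-HIT  vc=[]
3: 0x1d2 (blk 58, set 2) → MISS  vc=[]
4: 0x1eb (blk 61, set 5) → MISS  vc=[]
5: 0x190 (blk 50, set 2) → MISS  vc=[58]
6: 0x142 (blk 40, set 0) → MISS  vc=[58]
7: 0x192 (blk 50, set 2) → L1-HIT  vc=[58]
8: 0x1e9 (blk 61, set 5) → L1-HIT  vc=[58]
9: 0x6f (blk 13, set 5) → MISS  vc=[58, 61]
10: 0xa9 (blk 21, set 5) → MISS  vc=[58, 61, 13]
11: 0x6c (blk 13, set 5) → VC-HIT  vc=[58, 61, 21]
12: 0x56 (blk 10, set 2) → MISS  vc=[58, 61, 21, 50]
13: 0x96 (blk 18, set 2) → MISS  vc=[58, 61, 21, 50, 10]
14: 0x54 (blk 10, set 2) → VC-HIT  vc=[58, 61, 21, 50, 18]

OUTCOME = VC-HIT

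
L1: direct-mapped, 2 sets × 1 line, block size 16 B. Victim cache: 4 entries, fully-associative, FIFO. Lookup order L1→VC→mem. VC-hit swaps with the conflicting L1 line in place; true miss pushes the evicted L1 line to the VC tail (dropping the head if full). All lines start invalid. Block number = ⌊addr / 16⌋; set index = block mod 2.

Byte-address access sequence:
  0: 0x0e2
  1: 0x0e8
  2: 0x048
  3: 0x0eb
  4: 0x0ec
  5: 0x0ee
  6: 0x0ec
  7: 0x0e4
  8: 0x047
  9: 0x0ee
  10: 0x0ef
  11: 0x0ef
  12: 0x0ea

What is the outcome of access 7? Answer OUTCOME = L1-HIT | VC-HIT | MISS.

#0 0xe2→b14/s0 MISS; vc=[]
#1 0xe8→b14/s0 L1-HIT; vc=[]
#2 0x48→b4/s0 MISS; vc=[14]
#3 0xeb→b14/s0 VC-HIT; vc=[4]
#4 0xec→b14/s0 L1-HIT; vc=[4]
#5 0xee→b14/s0 L1-HIT; vc=[4]
#6 0xec→b14/s0 L1-HIT; vc=[4]
#7 0xe4→b14/s0 L1-HIT; vc=[4]
#8 0x47→b4/s0 VC-HIT; vc=[14]
#9 0xee→b14/s0 VC-HIT; vc=[4]
#10 0xef→b14/s0 L1-HIT; vc=[4]
#11 0xef→b14/s0 L1-HIT; vc=[4]
#12 0xea→b14/s0 L1-HIT; vc=[4]

OUTCOME = L1-HIT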